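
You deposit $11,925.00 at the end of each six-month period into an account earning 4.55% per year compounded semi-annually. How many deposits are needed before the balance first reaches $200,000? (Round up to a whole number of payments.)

15 payments

Periodic rate r = 0.0455/2 per half-year; n is counted in half-years.
Ordinary annuity FV: 200,000 = 11,925 × [((1+r)^n − 1)/r].
(1+r)^n = 1 + 200,000 × r / 11,925, so n = ln(1 + 200,000·r/11,925) / ln(1+r) = 14.37.
Round up to a whole number of payments: n = 15.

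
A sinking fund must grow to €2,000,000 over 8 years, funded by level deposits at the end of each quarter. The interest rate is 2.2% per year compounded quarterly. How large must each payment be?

Level ordinary annuity; solve FV = PMT × [((1+r)^n − 1)/r] for PMT.
Periodic rate r = 0.022/4 per quarter; n is counted in quarters.
With n = 32: PMT = 2,000,000 / ([((1+r)^n − 1)/r]) = €57,332.53

€57,332.53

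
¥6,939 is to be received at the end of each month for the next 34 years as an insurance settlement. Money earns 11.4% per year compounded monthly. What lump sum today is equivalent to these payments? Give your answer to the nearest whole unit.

¥714,997

This is an ordinary annuity: 408 payments of ¥6,939 at the end of each month.
Periodic rate r = 0.114/12 per month; n is counted in months.
PV = PMT × [(1 − (1+r)^−n)/r] = 6,939 × [1 − (1+r)^−408] / r = ¥714,997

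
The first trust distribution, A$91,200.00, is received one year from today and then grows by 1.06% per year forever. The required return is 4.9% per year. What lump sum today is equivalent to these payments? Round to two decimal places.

Periodic rate r = 0.049 per year.
Growing perpetuity (Gordon): PV = PMT₁ / (r − g) = 91,200 / (r − 0.0106) = A$2,375,000.00.

A$2,375,000.00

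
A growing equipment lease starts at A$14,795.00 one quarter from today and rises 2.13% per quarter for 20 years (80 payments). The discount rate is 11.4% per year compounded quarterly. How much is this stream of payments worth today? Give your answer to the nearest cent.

A$883,460.78

Periodic rate r = 0.114/4 per quarter; n is counted in quarters.
Growing ordinary annuity: PV = PMT₁ × [1 − ((1+g)/(1+r))^n] / (r − g) = 14,795 × [1 − ((1+0.0213)/(1+r))^80] / (r − 0.0213) = A$883,460.78.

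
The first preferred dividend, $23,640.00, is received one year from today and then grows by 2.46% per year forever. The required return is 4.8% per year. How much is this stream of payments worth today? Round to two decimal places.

$1,010,256.41

Periodic rate r = 0.048 per year.
Growing perpetuity (Gordon): PV = PMT₁ / (r − g) = 23,640 / (r − 0.0246) = $1,010,256.41.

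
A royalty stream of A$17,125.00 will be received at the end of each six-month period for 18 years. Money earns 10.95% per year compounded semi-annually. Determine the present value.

A$266,880.05

This is an ordinary annuity: 36 payments of A$17,125.00 at the end of each six-month period.
Periodic rate r = 0.1095/2 per half-year; n is counted in half-years.
PV = PMT × [(1 − (1+r)^−n)/r] = 17,125 × [1 − (1+r)^−36] / r = A$266,880.05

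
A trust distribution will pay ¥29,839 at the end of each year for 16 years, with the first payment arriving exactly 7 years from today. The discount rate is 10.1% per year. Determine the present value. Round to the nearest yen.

¥130,284

Ordinary annuity of 16 payments, first payment at period 7.
Periodic rate r = 0.101 per year.
The ordinary-annuity PV formula values the stream one period before the first payment (period 6); discount that back 6 periods:
PV₀ = 29,839 × [1 − (1+r)^−16] / r × (1+r)^−6 = ¥130,284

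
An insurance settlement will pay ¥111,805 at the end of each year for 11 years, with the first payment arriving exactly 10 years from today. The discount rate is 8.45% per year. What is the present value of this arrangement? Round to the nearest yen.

Ordinary annuity of 11 payments, first payment at period 10.
Periodic rate r = 0.0845 per year.
The ordinary-annuity PV formula values the stream one period before the first payment (period 9); discount that back 9 periods:
PV₀ = 111,805 × [1 − (1+r)^−11] / r × (1+r)^−9 = ¥376,361

¥376,361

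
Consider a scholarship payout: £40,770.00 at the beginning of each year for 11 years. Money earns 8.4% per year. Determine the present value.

This is an annuity due: 11 payments of £40,770.00 at the beginning of each year.
Periodic rate r = 0.084 per year.
PV = PMT × [(1 − (1+r)^−n)/r] × (1+r) = 40,770 × [1 − (1+r)^−11] / r × (1+r) = £309,472.20

£309,472.20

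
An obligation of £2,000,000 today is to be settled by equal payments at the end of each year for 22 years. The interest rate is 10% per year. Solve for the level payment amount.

£228,010.13

Level ordinary annuity; solve PV = PMT × [(1 − (1+r)^−n)/r] for PMT.
Periodic rate r = 0.1 per year.
With n = 22: PMT = 2,000,000 / ([(1 − (1+r)^−n)/r]) = £228,010.13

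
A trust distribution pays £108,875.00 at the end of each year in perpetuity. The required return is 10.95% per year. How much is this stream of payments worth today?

Periodic rate r = 0.1095 per year.
Level perpetuity: PV = PMT / r = 108,875 / (0.1095) = £994,292.24.

£994,292.24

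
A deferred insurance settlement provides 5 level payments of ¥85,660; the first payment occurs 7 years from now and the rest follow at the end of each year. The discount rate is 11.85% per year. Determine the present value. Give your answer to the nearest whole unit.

¥158,291

Ordinary annuity of 5 payments, first payment at period 7.
Periodic rate r = 0.1185 per year.
The ordinary-annuity PV formula values the stream one period before the first payment (period 6); discount that back 6 periods:
PV₀ = 85,660 × [1 − (1+r)^−5] / r × (1+r)^−6 = ¥158,291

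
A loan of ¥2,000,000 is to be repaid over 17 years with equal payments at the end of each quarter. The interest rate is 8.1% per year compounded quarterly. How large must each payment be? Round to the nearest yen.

Level ordinary annuity; solve PV = PMT × [(1 − (1+r)^−n)/r] for PMT.
Periodic rate r = 0.081/4 per quarter; n is counted in quarters.
With n = 68: PMT = 2,000,000 / ([(1 − (1+r)^−n)/r]) = ¥54,423

¥54,423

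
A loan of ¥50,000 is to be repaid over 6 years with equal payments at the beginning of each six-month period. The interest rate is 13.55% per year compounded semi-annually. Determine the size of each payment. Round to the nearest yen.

¥5,825

Level annuity due; solve PV = PMT × [(1 − (1+r)^−n)/r] × (1+r) for PMT.
Periodic rate r = 0.1355/2 per half-year; n is counted in half-years.
With n = 12: PMT = 50,000 / ([(1 − (1+r)^−n)/r] × (1+r)) = ¥5,825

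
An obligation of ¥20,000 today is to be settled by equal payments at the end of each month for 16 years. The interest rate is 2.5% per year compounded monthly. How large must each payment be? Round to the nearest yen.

Level ordinary annuity; solve PV = PMT × [(1 − (1+r)^−n)/r] for PMT.
Periodic rate r = 0.025/12 per month; n is counted in months.
With n = 192: PMT = 20,000 / ([(1 − (1+r)^−n)/r]) = ¥126

¥126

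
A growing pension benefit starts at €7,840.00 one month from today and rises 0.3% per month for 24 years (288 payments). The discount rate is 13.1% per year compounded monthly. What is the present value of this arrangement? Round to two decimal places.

Periodic rate r = 0.131/12 per month; n is counted in months.
Growing ordinary annuity: PV = PMT₁ × [1 − ((1+g)/(1+r))^n] / (r − g) = 7,840 × [1 − ((1+0.003)/(1+r))^288] / (r − 0.003) = €887,414.77.

€887,414.77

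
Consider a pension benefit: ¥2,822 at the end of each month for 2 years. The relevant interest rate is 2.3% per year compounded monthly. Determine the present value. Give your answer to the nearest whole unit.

¥66,132

This is an ordinary annuity: 24 payments of ¥2,822 at the end of each month.
Periodic rate r = 0.023/12 per month; n is counted in months.
PV = PMT × [(1 − (1+r)^−n)/r] = 2,822 × [1 − (1+r)^−24] / r = ¥66,132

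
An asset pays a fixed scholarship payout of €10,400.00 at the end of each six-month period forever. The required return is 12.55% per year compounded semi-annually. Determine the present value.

€165,737.05

Periodic rate r = 0.1255/2 per half-year.
Level perpetuity: PV = PMT / r = 10,400 / (0.1255/2) = €165,737.05.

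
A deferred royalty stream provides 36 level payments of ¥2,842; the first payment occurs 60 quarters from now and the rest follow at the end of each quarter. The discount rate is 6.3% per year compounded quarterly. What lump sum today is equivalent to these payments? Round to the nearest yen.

Ordinary annuity of 36 payments, first payment at period 60.
Periodic rate r = 0.063/4 per quarter; n is counted in quarters.
The ordinary-annuity PV formula values the stream one period before the first payment (period 59); discount that back 59 periods:
PV₀ = 2,842 × [1 − (1+r)^−36] / r × (1+r)^−59 = ¥30,878

¥30,878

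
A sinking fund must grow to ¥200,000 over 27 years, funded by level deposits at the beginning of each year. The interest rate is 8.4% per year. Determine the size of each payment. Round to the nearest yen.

¥1,980

Level annuity due; solve FV = PMT × [((1+r)^n − 1)/r] × (1+r) for PMT.
Periodic rate r = 0.084 per year.
With n = 27: PMT = 200,000 / ([((1+r)^n − 1)/r] × (1+r)) = ¥1,980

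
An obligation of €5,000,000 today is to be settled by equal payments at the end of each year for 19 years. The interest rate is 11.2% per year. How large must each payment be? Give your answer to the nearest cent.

Level ordinary annuity; solve PV = PMT × [(1 − (1+r)^−n)/r] for PMT.
Periodic rate r = 0.112 per year.
With n = 19: PMT = 5,000,000 / ([(1 − (1+r)^−n)/r]) = €645,941.34

€645,941.34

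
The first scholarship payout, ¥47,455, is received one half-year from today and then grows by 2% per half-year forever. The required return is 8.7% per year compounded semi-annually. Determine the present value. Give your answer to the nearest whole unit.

Periodic rate r = 0.087/2 per half-year.
Growing perpetuity (Gordon): PV = PMT₁ / (r − g) = 47,455 / (r − 0.02) = ¥2,019,362.

¥2,019,362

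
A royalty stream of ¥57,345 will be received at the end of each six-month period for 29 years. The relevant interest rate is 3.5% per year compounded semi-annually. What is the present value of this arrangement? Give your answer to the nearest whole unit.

This is an ordinary annuity: 58 payments of ¥57,345 at the end of each six-month period.
Periodic rate r = 0.035/2 per half-year; n is counted in half-years.
PV = PMT × [(1 − (1+r)^−n)/r] = 57,345 × [1 − (1+r)^−58] / r = ¥2,078,845

¥2,078,845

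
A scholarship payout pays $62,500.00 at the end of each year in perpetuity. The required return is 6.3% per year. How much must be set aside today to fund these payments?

$992,063.49

Periodic rate r = 0.063 per year.
Level perpetuity: PV = PMT / r = 62,500 / (0.063) = $992,063.49.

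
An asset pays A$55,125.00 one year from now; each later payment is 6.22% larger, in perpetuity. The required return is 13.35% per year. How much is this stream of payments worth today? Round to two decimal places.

A$773,141.65

Periodic rate r = 0.1335 per year.
Growing perpetuity (Gordon): PV = PMT₁ / (r − g) = 55,125 / (r − 0.0622) = A$773,141.65.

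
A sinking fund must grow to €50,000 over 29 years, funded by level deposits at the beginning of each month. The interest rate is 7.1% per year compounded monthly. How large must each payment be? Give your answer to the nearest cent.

Level annuity due; solve FV = PMT × [((1+r)^n − 1)/r] × (1+r) for PMT.
Periodic rate r = 0.071/12 per month; n is counted in months.
With n = 348: PMT = 50,000 / ([((1+r)^n − 1)/r] × (1+r)) = €43.31

€43.31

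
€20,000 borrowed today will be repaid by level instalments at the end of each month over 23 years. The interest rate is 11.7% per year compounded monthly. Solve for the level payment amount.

Level ordinary annuity; solve PV = PMT × [(1 − (1+r)^−n)/r] for PMT.
Periodic rate r = 0.117/12 per month; n is counted in months.
With n = 276: PMT = 20,000 / ([(1 − (1+r)^−n)/r]) = €209.39

€209.39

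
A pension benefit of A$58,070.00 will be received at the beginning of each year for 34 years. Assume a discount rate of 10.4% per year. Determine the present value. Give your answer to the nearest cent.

This is an annuity due: 34 payments of A$58,070.00 at the beginning of each year.
Periodic rate r = 0.104 per year.
PV = PMT × [(1 − (1+r)^−n)/r] × (1+r) = 58,070 × [1 − (1+r)^−34] / r × (1+r) = A$595,107.93

A$595,107.93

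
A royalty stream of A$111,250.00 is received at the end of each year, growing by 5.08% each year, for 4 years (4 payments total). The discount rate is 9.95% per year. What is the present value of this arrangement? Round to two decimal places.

A$378,624.72

Periodic rate r = 0.0995 per year.
Growing ordinary annuity: PV = PMT₁ × [1 − ((1+g)/(1+r))^n] / (r − g) = 111,250 × [1 − ((1+0.0508)/(1+r))^4] / (r − 0.0508) = A$378,624.72.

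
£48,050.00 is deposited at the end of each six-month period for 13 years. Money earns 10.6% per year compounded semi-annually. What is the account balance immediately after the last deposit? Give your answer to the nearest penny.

This is an ordinary annuity: 26 deposits of £48,050.00 at the end of each six-month period.
Periodic rate r = 0.106/2 per half-year; n is counted in half-years.
FV = PMT × [((1+r)^n − 1)/r] = 48,050 × [(1+r)^26 − 1] / r = £2,565,200.02

£2,565,200.02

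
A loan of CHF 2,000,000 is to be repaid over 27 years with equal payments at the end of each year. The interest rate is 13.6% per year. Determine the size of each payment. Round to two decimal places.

CHF 280,983.93

Level ordinary annuity; solve PV = PMT × [(1 − (1+r)^−n)/r] for PMT.
Periodic rate r = 0.136 per year.
With n = 27: PMT = 2,000,000 / ([(1 − (1+r)^−n)/r]) = CHF 280,983.93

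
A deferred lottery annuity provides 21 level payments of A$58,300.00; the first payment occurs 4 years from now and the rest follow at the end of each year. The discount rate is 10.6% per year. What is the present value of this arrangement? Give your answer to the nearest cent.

Ordinary annuity of 21 payments, first payment at period 4.
Periodic rate r = 0.106 per year.
The ordinary-annuity PV formula values the stream one period before the first payment (period 3); discount that back 3 periods:
PV₀ = 58,300 × [1 − (1+r)^−21] / r × (1+r)^−3 = A$357,529.49

A$357,529.49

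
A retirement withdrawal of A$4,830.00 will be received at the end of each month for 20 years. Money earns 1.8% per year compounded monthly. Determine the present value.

This is an ordinary annuity: 240 payments of A$4,830.00 at the end of each month.
Periodic rate r = 0.018/12 per month; n is counted in months.
PV = PMT × [(1 − (1+r)^−n)/r] = 4,830 × [1 − (1+r)^−240] / r = A$972,876.19

A$972,876.19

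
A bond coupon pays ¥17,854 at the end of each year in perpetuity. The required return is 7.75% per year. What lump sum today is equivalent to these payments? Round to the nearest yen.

¥230,374

Periodic rate r = 0.0775 per year.
Level perpetuity: PV = PMT / r = 17,854 / (0.0775) = ¥230,374.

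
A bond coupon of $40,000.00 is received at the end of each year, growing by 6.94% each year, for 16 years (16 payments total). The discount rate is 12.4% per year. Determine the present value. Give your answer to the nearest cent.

Periodic rate r = 0.124 per year.
Growing ordinary annuity: PV = PMT₁ × [1 − ((1+g)/(1+r))^n] / (r − g) = 40,000 × [1 − ((1+0.0694)/(1+r))^16] / (r − 0.0694) = $402,345.85.

$402,345.85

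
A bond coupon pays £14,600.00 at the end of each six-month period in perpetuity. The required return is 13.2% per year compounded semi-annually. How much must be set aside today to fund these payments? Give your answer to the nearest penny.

£221,212.12

Periodic rate r = 0.132/2 per half-year.
Level perpetuity: PV = PMT / r = 14,600 / (0.132/2) = £221,212.12.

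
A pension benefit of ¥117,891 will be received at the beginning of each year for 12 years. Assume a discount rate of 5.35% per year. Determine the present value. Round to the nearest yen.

¥1,079,389

This is an annuity due: 12 payments of ¥117,891 at the beginning of each year.
Periodic rate r = 0.0535 per year.
PV = PMT × [(1 − (1+r)^−n)/r] × (1+r) = 117,891 × [1 − (1+r)^−12] / r × (1+r) = ¥1,079,389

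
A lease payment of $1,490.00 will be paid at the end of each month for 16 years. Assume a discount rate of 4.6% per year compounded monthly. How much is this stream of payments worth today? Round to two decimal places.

This is an ordinary annuity: 192 payments of $1,490.00 at the end of each month.
Periodic rate r = 0.046/12 per month; n is counted in months.
PV = PMT × [(1 − (1+r)^−n)/r] = 1,490 × [1 − (1+r)^−192] / r = $202,238.08

$202,238.08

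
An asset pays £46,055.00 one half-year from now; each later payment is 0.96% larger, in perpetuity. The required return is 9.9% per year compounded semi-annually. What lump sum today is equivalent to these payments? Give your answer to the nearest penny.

Periodic rate r = 0.099/2 per half-year.
Growing perpetuity (Gordon): PV = PMT₁ / (r − g) = 46,055 / (r − 0.0096) = £1,154,260.65.

£1,154,260.65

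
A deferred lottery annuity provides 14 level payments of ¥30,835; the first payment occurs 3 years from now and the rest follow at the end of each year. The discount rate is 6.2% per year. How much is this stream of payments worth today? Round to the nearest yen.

Ordinary annuity of 14 payments, first payment at period 3.
Periodic rate r = 0.062 per year.
The ordinary-annuity PV formula values the stream one period before the first payment (period 2); discount that back 2 periods:
PV₀ = 30,835 × [1 − (1+r)^−14] / r × (1+r)^−2 = ¥251,005

¥251,005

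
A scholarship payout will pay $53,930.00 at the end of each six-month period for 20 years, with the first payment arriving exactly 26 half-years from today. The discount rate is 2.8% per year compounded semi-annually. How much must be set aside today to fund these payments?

$1,160,758.71

Ordinary annuity of 40 payments, first payment at period 26.
Periodic rate r = 0.028/2 per half-year; n is counted in half-years.
The ordinary-annuity PV formula values the stream one period before the first payment (period 25); discount that back 25 periods:
PV₀ = 53,930 × [1 − (1+r)^−40] / r × (1+r)^−25 = $1,160,758.71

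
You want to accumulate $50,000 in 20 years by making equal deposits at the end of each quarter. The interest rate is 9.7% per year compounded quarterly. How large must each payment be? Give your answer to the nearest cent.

$209.07

Level ordinary annuity; solve FV = PMT × [((1+r)^n − 1)/r] for PMT.
Periodic rate r = 0.097/4 per quarter; n is counted in quarters.
With n = 80: PMT = 50,000 / ([((1+r)^n − 1)/r]) = $209.07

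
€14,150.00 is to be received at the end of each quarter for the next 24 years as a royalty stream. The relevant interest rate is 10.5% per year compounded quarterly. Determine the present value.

This is an ordinary annuity: 96 payments of €14,150.00 at the end of each quarter.
Periodic rate r = 0.105/4 per quarter; n is counted in quarters.
PV = PMT × [(1 − (1+r)^−n)/r] = 14,150 × [1 − (1+r)^−96] / r = €494,243.00

€494,243.00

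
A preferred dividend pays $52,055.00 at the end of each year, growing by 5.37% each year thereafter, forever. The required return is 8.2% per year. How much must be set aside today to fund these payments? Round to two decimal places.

$1,839,399.29

Periodic rate r = 0.082 per year.
Growing perpetuity (Gordon): PV = PMT₁ / (r − g) = 52,055 / (r − 0.0537) = $1,839,399.29.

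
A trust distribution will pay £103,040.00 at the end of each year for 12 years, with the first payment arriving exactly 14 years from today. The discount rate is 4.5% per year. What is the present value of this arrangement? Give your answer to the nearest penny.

£530,177.54

Ordinary annuity of 12 payments, first payment at period 14.
Periodic rate r = 0.045 per year.
The ordinary-annuity PV formula values the stream one period before the first payment (period 13); discount that back 13 periods:
PV₀ = 103,040 × [1 − (1+r)^−12] / r × (1+r)^−13 = £530,177.54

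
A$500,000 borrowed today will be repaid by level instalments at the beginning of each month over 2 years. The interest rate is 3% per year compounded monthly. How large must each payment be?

Level annuity due; solve PV = PMT × [(1 − (1+r)^−n)/r] × (1+r) for PMT.
Periodic rate r = 0.03/12 per month; n is counted in months.
With n = 24: PMT = 500,000 / ([(1 − (1+r)^−n)/r] × (1+r)) = A$21,437.01

A$21,437.01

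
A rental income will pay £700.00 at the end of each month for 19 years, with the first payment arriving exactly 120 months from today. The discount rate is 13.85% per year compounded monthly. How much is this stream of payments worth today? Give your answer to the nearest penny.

£14,348.62

Ordinary annuity of 228 payments, first payment at period 120.
Periodic rate r = 0.1385/12 per month; n is counted in months.
The ordinary-annuity PV formula values the stream one period before the first payment (period 119); discount that back 119 periods:
PV₀ = 700 × [1 − (1+r)^−228] / r × (1+r)^−119 = £14,348.62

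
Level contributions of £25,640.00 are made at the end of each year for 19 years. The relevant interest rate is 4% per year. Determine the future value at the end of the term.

This is an ordinary annuity: 19 deposits of £25,640.00 at the end of each year.
Periodic rate r = 0.04 per year.
FV = PMT × [((1+r)^n − 1)/r] = 25,640 × [(1+r)^19 − 1] / r = £709,490.32

£709,490.32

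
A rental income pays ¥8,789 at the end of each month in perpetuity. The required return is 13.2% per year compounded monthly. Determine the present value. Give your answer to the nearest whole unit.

¥799,000

Periodic rate r = 0.132/12 per month.
Level perpetuity: PV = PMT / r = 8,789 / (0.132/12) = ¥799,000.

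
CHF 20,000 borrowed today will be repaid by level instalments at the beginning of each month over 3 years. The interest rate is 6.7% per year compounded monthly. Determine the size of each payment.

CHF 611.39

Level annuity due; solve PV = PMT × [(1 − (1+r)^−n)/r] × (1+r) for PMT.
Periodic rate r = 0.067/12 per month; n is counted in months.
With n = 36: PMT = 20,000 / ([(1 − (1+r)^−n)/r] × (1+r)) = CHF 611.39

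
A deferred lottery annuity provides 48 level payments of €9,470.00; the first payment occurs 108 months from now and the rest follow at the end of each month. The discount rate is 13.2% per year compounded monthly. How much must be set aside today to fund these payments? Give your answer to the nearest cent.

€109,091.40

Ordinary annuity of 48 payments, first payment at period 108.
Periodic rate r = 0.132/12 per month; n is counted in months.
The ordinary-annuity PV formula values the stream one period before the first payment (period 107); discount that back 107 periods:
PV₀ = 9,470 × [1 − (1+r)^−48] / r × (1+r)^−107 = €109,091.40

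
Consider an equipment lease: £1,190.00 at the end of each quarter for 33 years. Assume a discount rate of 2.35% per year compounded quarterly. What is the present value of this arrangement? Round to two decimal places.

This is an ordinary annuity: 132 payments of £1,190.00 at the end of each quarter.
Periodic rate r = 0.0235/4 per quarter; n is counted in quarters.
PV = PMT × [(1 − (1+r)^−n)/r] = 1,190 × [1 − (1+r)^−132] / r = £109,070.93

£109,070.93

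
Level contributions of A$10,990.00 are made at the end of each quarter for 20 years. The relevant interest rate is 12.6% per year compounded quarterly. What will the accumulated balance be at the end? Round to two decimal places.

This is an ordinary annuity: 80 deposits of A$10,990.00 at the end of each quarter.
Periodic rate r = 0.126/4 per quarter; n is counted in quarters.
FV = PMT × [((1+r)^n − 1)/r] = 10,990 × [(1+r)^80 − 1] / r = A$3,821,972.18

A$3,821,972.18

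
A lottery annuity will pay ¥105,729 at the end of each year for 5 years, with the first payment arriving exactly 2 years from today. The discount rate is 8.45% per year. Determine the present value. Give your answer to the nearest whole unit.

Ordinary annuity of 5 payments, first payment at period 2.
Periodic rate r = 0.0845 per year.
The ordinary-annuity PV formula values the stream one period before the first payment (period 1); discount that back 1 periods:
PV₀ = 105,729 × [1 − (1+r)^−5] / r × (1+r)^−1 = ¥384,680

¥384,680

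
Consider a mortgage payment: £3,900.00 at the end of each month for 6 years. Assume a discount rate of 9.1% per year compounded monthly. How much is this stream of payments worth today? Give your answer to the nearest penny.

This is an ordinary annuity: 72 payments of £3,900.00 at the end of each month.
Periodic rate r = 0.091/12 per month; n is counted in months.
PV = PMT × [(1 − (1+r)^−n)/r] = 3,900 × [1 − (1+r)^−72] / r = £215,765.15

£215,765.15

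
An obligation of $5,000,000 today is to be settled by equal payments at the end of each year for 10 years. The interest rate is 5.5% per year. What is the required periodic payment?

Level ordinary annuity; solve PV = PMT × [(1 − (1+r)^−n)/r] for PMT.
Periodic rate r = 0.055 per year.
With n = 10: PMT = 5,000,000 / ([(1 − (1+r)^−n)/r]) = $663,338.84

$663,338.84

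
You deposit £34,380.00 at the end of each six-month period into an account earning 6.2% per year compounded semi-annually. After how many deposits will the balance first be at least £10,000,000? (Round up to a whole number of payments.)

76 payments

Periodic rate r = 0.062/2 per half-year; n is counted in half-years.
Ordinary annuity FV: 10,000,000 = 34,380 × [((1+r)^n − 1)/r].
(1+r)^n = 1 + 10,000,000 × r / 34,380, so n = ln(1 + 10,000,000·r/34,380) / ln(1+r) = 75.48.
Round up to a whole number of payments: n = 76.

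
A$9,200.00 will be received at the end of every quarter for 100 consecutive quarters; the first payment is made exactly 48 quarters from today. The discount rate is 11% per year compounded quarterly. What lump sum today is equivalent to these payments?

Ordinary annuity of 100 payments, first payment at period 48.
Periodic rate r = 0.11/4 per quarter; n is counted in quarters.
The ordinary-annuity PV formula values the stream one period before the first payment (period 47); discount that back 47 periods:
PV₀ = 9,200 × [1 − (1+r)^−100] / r × (1+r)^−47 = A$87,276.01

A$87,276.01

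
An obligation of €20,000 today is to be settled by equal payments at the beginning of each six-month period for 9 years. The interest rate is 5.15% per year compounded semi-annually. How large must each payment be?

Level annuity due; solve PV = PMT × [(1 − (1+r)^−n)/r] × (1+r) for PMT.
Periodic rate r = 0.0515/2 per half-year; n is counted in half-years.
With n = 18: PMT = 20,000 / ([(1 − (1+r)^−n)/r] × (1+r)) = €1,367.22

€1,367.22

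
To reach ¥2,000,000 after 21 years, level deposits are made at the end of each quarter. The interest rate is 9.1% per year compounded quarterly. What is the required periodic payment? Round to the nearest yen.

¥8,101

Level ordinary annuity; solve FV = PMT × [((1+r)^n − 1)/r] for PMT.
Periodic rate r = 0.091/4 per quarter; n is counted in quarters.
With n = 84: PMT = 2,000,000 / ([((1+r)^n − 1)/r]) = ¥8,101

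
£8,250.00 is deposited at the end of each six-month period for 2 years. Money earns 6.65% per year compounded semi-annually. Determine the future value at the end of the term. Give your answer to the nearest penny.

This is an ordinary annuity: 4 deposits of £8,250.00 at the end of each six-month period.
Periodic rate r = 0.0665/2 per half-year; n is counted in half-years.
FV = PMT × [((1+r)^n − 1)/r] = 8,250 × [(1+r)^4 − 1] / r = £34,682.66

£34,682.66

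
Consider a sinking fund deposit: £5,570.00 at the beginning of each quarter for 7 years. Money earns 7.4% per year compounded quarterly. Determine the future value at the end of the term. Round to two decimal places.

This is an annuity due: 28 deposits of £5,570.00 at the beginning of each quarter.
Periodic rate r = 0.074/4 per quarter; n is counted in quarters.
FV = PMT × [((1+r)^n − 1)/r] × (1+r) = 5,570 × [(1+r)^28 − 1] / r × (1+r) = £205,683.22

£205,683.22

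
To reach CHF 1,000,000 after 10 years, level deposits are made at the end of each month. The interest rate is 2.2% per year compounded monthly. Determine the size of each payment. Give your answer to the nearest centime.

Level ordinary annuity; solve FV = PMT × [((1+r)^n − 1)/r] for PMT.
Periodic rate r = 0.022/12 per month; n is counted in months.
With n = 120: PMT = 1,000,000 / ([((1+r)^n − 1)/r]) = CHF 7,457.86

CHF 7,457.86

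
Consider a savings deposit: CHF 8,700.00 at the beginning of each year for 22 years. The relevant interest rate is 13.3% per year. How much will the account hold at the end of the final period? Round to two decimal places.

CHF 1,081,880.36

This is an annuity due: 22 deposits of CHF 8,700.00 at the beginning of each year.
Periodic rate r = 0.133 per year.
FV = PMT × [((1+r)^n − 1)/r] × (1+r) = 8,700 × [(1+r)^22 − 1] / r × (1+r) = CHF 1,081,880.36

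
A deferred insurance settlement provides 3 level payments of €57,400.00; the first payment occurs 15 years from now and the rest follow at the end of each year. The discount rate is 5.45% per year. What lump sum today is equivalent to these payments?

€73,738.68

Ordinary annuity of 3 payments, first payment at period 15.
Periodic rate r = 0.0545 per year.
The ordinary-annuity PV formula values the stream one period before the first payment (period 14); discount that back 14 periods:
PV₀ = 57,400 × [1 − (1+r)^−3] / r × (1+r)^−14 = €73,738.68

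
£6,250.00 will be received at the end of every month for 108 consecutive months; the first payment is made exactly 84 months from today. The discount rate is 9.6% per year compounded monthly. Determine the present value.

Ordinary annuity of 108 payments, first payment at period 84.
Periodic rate r = 0.096/12 per month; n is counted in months.
The ordinary-annuity PV formula values the stream one period before the first payment (period 83); discount that back 83 periods:
PV₀ = 6,250 × [1 − (1+r)^−108] / r × (1+r)^−83 = £232,701.26

£232,701.26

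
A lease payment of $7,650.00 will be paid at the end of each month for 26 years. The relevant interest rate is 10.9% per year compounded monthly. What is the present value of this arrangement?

This is an ordinary annuity: 312 payments of $7,650.00 at the end of each month.
Periodic rate r = 0.109/12 per month; n is counted in months.
PV = PMT × [(1 − (1+r)^−n)/r] = 7,650 × [1 − (1+r)^−312] / r = $792,062.12

$792,062.12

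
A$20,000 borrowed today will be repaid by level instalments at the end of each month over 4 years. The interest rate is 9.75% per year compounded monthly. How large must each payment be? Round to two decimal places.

Level ordinary annuity; solve PV = PMT × [(1 − (1+r)^−n)/r] for PMT.
Periodic rate r = 0.0975/12 per month; n is counted in months.
With n = 48: PMT = 20,000 / ([(1 − (1+r)^−n)/r]) = A$504.85

A$504.85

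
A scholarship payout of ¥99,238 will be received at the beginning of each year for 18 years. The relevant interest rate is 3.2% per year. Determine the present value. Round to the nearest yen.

This is an annuity due: 18 payments of ¥99,238 at the beginning of each year.
Periodic rate r = 0.032 per year.
PV = PMT × [(1 − (1+r)^−n)/r] × (1+r) = 99,238 × [1 − (1+r)^−18] / r × (1+r) = ¥1,385,022

¥1,385,022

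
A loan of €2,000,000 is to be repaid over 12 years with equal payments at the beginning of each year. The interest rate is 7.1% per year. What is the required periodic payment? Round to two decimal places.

€236,365.67

Level annuity due; solve PV = PMT × [(1 − (1+r)^−n)/r] × (1+r) for PMT.
Periodic rate r = 0.071 per year.
With n = 12: PMT = 2,000,000 / ([(1 − (1+r)^−n)/r] × (1+r)) = €236,365.67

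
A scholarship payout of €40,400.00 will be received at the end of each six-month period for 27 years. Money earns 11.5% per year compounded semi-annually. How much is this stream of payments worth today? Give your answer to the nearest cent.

This is an ordinary annuity: 54 payments of €40,400.00 at the end of each six-month period.
Periodic rate r = 0.115/2 per half-year; n is counted in half-years.
PV = PMT × [(1 − (1+r)^−n)/r] = 40,400 × [1 − (1+r)^−54] / r = €668,286.65

€668,286.65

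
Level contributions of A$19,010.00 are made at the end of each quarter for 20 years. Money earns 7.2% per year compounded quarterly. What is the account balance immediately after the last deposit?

This is an ordinary annuity: 80 deposits of A$19,010.00 at the end of each quarter.
Periodic rate r = 0.072/4 per quarter; n is counted in quarters.
FV = PMT × [((1+r)^n − 1)/r] = 19,010 × [(1+r)^80 − 1] / r = A$3,344,691.12

A$3,344,691.12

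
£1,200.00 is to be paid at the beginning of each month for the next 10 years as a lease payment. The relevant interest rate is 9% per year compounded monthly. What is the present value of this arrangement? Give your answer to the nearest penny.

£95,440.51

This is an annuity due: 120 payments of £1,200.00 at the beginning of each month.
Periodic rate r = 0.09/12 per month; n is counted in months.
PV = PMT × [(1 − (1+r)^−n)/r] × (1+r) = 1,200 × [1 − (1+r)^−120] / r × (1+r) = £95,440.51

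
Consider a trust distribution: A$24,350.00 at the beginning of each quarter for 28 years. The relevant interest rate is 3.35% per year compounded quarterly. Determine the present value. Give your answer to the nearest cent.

This is an annuity due: 112 payments of A$24,350.00 at the beginning of each quarter.
Periodic rate r = 0.0335/4 per quarter; n is counted in quarters.
PV = PMT × [(1 − (1+r)^−n)/r] × (1+r) = 24,350 × [1 − (1+r)^−112] / r × (1+r) = A$1,779,781.10

A$1,779,781.10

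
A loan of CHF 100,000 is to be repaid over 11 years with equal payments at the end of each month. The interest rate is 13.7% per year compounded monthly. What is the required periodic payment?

Level ordinary annuity; solve PV = PMT × [(1 − (1+r)^−n)/r] for PMT.
Periodic rate r = 0.137/12 per month; n is counted in months.
With n = 132: PMT = 100,000 / ([(1 − (1+r)^−n)/r]) = CHF 1,470.22

CHF 1,470.22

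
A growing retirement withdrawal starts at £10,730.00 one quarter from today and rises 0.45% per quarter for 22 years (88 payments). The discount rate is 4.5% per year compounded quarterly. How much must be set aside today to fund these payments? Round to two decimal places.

Periodic rate r = 0.045/4 per quarter; n is counted in quarters.
Growing ordinary annuity: PV = PMT₁ × [1 − ((1+g)/(1+r))^n] / (r − g) = 10,730 × [1 − ((1+0.0045)/(1+r))^88] / (r − 0.0045) = £707,891.30.

£707,891.30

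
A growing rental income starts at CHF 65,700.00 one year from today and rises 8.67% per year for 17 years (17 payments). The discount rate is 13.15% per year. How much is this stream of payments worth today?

CHF 728,572.50

Periodic rate r = 0.1315 per year.
Growing ordinary annuity: PV = PMT₁ × [1 − ((1+g)/(1+r))^n] / (r − g) = 65,700 × [1 − ((1+0.0867)/(1+r))^17] / (r − 0.0867) = CHF 728,572.50.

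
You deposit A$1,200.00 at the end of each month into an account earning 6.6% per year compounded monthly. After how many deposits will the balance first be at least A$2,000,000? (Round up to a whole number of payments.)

Periodic rate r = 0.066/12 per month; n is counted in months.
Ordinary annuity FV: 2,000,000 = 1,200 × [((1+r)^n − 1)/r].
(1+r)^n = 1 + 2,000,000 × r / 1,200, so n = ln(1 + 2,000,000·r/1,200) / ln(1+r) = 422.82.
Round up to a whole number of payments: n = 423.

423 payments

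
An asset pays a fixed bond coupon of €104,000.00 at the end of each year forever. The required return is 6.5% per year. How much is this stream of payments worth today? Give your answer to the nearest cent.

Periodic rate r = 0.065 per year.
Level perpetuity: PV = PMT / r = 104,000 / (0.065) = €1,600,000.00.

€1,600,000.00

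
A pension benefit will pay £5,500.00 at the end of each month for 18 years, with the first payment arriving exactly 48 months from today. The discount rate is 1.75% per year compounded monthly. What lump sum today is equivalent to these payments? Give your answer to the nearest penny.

Ordinary annuity of 216 payments, first payment at period 48.
Periodic rate r = 0.0175/12 per month; n is counted in months.
The ordinary-annuity PV formula values the stream one period before the first payment (period 47); discount that back 47 periods:
PV₀ = 5,500 × [1 − (1+r)^−216] / r × (1+r)^−47 = £951,030.11

£951,030.11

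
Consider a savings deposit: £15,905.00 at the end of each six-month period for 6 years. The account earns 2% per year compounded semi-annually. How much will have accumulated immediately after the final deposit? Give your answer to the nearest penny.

£201,715.21

This is an ordinary annuity: 12 deposits of £15,905.00 at the end of each six-month period.
Periodic rate r = 0.02/2 per half-year; n is counted in half-years.
FV = PMT × [((1+r)^n − 1)/r] = 15,905 × [(1+r)^12 − 1] / r = £201,715.21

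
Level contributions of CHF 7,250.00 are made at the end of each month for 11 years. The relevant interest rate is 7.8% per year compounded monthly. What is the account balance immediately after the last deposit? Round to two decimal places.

CHF 1,507,888.50

This is an ordinary annuity: 132 deposits of CHF 7,250.00 at the end of each month.
Periodic rate r = 0.078/12 per month; n is counted in months.
FV = PMT × [((1+r)^n − 1)/r] = 7,250 × [(1+r)^132 − 1] / r = CHF 1,507,888.50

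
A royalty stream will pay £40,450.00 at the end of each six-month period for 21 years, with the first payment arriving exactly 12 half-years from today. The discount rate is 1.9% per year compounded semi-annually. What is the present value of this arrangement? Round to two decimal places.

Ordinary annuity of 42 payments, first payment at period 12.
Periodic rate r = 0.019/2 per half-year; n is counted in half-years.
The ordinary-annuity PV formula values the stream one period before the first payment (period 11); discount that back 11 periods:
PV₀ = 40,450 × [1 − (1+r)^−42] / r × (1+r)^−11 = £1,257,652.50

£1,257,652.50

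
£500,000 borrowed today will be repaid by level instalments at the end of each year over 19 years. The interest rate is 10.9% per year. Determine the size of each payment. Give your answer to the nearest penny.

£63,376.19

Level ordinary annuity; solve PV = PMT × [(1 − (1+r)^−n)/r] for PMT.
Periodic rate r = 0.109 per year.
With n = 19: PMT = 500,000 / ([(1 − (1+r)^−n)/r]) = £63,376.19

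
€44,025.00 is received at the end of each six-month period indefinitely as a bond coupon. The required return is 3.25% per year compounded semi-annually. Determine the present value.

Periodic rate r = 0.0325/2 per half-year.
Level perpetuity: PV = PMT / r = 44,025 / (0.0325/2) = €2,709,230.77.

€2,709,230.77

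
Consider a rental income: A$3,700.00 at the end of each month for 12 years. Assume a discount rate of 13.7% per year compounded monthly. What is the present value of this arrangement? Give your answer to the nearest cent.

A$260,886.12

This is an ordinary annuity: 144 payments of A$3,700.00 at the end of each month.
Periodic rate r = 0.137/12 per month; n is counted in months.
PV = PMT × [(1 − (1+r)^−n)/r] = 3,700 × [1 − (1+r)^−144] / r = A$260,886.12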